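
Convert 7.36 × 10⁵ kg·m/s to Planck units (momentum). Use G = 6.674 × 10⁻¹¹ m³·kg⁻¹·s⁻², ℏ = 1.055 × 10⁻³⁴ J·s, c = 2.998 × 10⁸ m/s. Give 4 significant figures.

Planck momentum: p_P = √(ℏc³/G) = 6.527 kg·m/s.
7.36 × 10⁵ / 6.527 = 1.128 × 10⁵

1.128 × 10⁵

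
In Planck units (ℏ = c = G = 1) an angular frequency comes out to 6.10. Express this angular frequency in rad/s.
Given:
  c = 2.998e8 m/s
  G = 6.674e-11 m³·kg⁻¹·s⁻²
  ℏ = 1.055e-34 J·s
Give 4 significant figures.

1.131e44 rad/s

One Planck angular frequency: ω_P = √(c⁵/(ℏG)) = 1.855e43 rad/s.
6.10 × 1.855e43 rad/s = 1.131e44 rad/s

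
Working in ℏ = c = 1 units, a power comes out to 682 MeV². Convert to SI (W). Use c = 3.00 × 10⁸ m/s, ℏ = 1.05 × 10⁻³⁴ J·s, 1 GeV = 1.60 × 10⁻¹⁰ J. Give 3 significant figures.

Power is [E]/[T] = [E]²/ℏ.
1 GeV² → 1/ℏ × (1 GeV in J)² = 2.44 × 10¹⁴ W.
Convert the energy scale: 682 MeV² = 6.82 × 10⁻⁴ GeV².
Result: 6.82 × 10⁻⁴ × 2.44 × 10¹⁴ = 1.66 × 10¹¹ W.

1.66 × 10¹¹ W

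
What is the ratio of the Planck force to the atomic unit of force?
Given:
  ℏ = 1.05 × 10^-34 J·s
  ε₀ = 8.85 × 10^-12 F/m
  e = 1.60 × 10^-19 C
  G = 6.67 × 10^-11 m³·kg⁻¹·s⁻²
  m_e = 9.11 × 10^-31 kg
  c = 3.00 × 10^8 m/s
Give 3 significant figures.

1.46 × 10^51

Planck force: F_P = c⁴/G = 1.21 × 10^44 N
atomic unit of force: F_au = E_h/a₀ = m_e²e⁶/((4πε₀)³ℏ⁴) = 8.33 × 10^-8 N
ratio = 1.21 × 10^44 / 8.33 × 10^-8 = 1.46 × 10^51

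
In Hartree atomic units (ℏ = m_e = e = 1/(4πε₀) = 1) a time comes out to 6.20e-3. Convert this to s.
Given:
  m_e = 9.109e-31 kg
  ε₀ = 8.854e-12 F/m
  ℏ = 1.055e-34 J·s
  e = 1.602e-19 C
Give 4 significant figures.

1.502e-19 s

One atomic unit of time: τ_au = (4πε₀)²ℏ³/(m_e e⁴) = 2.423e-17 s.
6.20e-3 × 2.423e-17 s = 1.502e-19 s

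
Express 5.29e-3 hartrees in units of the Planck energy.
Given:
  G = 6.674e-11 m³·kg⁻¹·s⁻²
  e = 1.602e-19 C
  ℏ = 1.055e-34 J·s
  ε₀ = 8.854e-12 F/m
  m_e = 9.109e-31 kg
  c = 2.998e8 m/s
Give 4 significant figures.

1.177e-29

hartree: E_h = m_e e⁴/(4πε₀ℏ)² = 4.354e-18 J
Planck energy: E_P = √(ℏc⁵/G) = 1.957e9 J
5.29e-3 × 4.354e-18 / 1.957e9 = 1.177e-29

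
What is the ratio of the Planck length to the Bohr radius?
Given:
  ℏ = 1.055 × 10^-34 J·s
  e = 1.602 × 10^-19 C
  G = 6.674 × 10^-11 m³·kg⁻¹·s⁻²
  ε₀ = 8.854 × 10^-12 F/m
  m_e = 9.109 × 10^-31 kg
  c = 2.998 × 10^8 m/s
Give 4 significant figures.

3.051 × 10^-25

Planck length: ℓ_P = √(ℏG/c³) = 1.616 × 10^-35 m
Bohr radius: a₀ = 4πε₀ℏ²/(m_e e²) = 5.297 × 10^-11 m
ratio = 1.616 × 10^-35 / 5.297 × 10^-11 = 3.051 × 10^-25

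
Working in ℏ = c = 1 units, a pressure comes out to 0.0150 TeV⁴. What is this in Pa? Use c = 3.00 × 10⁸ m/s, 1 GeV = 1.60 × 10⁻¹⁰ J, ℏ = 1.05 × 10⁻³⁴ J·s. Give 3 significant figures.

3.15 × 10⁴⁷ Pa

Pressure is [E]/[L]³ = [E]⁴/(ℏc)³.
1 GeV⁴ → 1/(ℏc)³ × (1 GeV in J)⁴ = 2.10 × 10³⁷ Pa.
Convert the energy scale: 0.0150 TeV⁴ = 1.50 × 10¹⁰ GeV⁴.
Result: 1.50 × 10¹⁰ × 2.10 × 10³⁷ = 3.15 × 10⁴⁷ Pa.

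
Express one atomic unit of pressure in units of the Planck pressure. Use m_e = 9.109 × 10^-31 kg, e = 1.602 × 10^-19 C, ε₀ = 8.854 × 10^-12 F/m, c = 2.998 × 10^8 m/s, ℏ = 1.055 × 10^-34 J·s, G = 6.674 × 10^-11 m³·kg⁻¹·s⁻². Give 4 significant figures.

6.323 × 10^-101

atomic unit of pressure: P_au = E_h/a₀³ = m_e⁴e¹⁰/((4πε₀)⁵ℏ⁸) = 2.929 × 10^13 Pa
Planck pressure: p_P = c⁷/(ℏG²) = 4.632 × 10^113 Pa
ratio = 2.929 × 10^13 / 4.632 × 10^113 = 6.323 × 10^-101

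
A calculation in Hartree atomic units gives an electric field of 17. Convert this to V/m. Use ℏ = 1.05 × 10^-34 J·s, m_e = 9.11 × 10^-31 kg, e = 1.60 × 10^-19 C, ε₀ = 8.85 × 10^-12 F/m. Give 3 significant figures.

One atomic unit of electric field: E_au = E_h/(e a₀) = m_e²e⁵/((4πε₀)³ℏ⁴) = 5.20 × 10^11 V/m.
17 × 5.20 × 10^11 V/m = 8.85 × 10^12 V/m

8.85 × 10^12 V/m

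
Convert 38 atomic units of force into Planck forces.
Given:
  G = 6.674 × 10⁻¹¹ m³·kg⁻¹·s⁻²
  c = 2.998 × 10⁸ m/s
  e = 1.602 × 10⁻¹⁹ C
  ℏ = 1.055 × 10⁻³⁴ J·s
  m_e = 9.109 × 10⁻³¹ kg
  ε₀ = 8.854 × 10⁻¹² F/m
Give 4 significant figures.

atomic unit of force: F_au = E_h/a₀ = m_e²e⁶/((4πε₀)³ℏ⁴) = 8.220 × 10⁻⁸ N
Planck force: F_P = c⁴/G = 1.210 × 10⁴⁴ N
38 × 8.220 × 10⁻⁸ / 1.210 × 10⁴⁴ = 2.580 × 10⁻⁵⁰

2.580 × 10⁻⁵⁰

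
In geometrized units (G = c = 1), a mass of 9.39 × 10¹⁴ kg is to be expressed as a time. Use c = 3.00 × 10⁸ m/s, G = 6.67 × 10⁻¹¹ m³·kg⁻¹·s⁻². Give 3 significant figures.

2.32 × 10⁻²¹ s

Mass → time via G/c³.
9.39 × 10¹⁴ kg × (G/c³) = 2.32 × 10⁻²¹ s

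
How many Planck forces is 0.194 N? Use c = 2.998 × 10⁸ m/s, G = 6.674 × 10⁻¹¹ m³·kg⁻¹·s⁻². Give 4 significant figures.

Planck force: F_P = c⁴/G = 1.210 × 10⁴⁴ N.
0.194 / 1.210 × 10⁴⁴ = 1.603 × 10⁻⁴⁵

1.603 × 10⁻⁴⁵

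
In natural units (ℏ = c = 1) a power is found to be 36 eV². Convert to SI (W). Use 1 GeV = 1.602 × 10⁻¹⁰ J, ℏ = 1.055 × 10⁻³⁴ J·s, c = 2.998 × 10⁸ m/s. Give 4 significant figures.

8.757 × 10⁻³ W

Power is [E]/[T] = [E]²/ℏ.
1 GeV² → 1/ℏ × (1 GeV in J)² = 2.433 × 10¹⁴ W.
Convert the energy scale: 36 eV² = 3.60 × 10⁻¹⁷ GeV².
Result: 3.60 × 10⁻¹⁷ × 2.433 × 10¹⁴ = 8.757 × 10⁻³ W.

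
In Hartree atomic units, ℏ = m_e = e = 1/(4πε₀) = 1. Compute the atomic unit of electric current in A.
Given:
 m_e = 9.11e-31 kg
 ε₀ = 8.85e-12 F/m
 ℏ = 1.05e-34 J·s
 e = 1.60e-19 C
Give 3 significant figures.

The unique combination of the constants set to 1 with dimensions of current is I_au = e E_h/ℏ = m_e e⁵/((4πε₀)²ℏ³).
E_h = 4.38e-18 J
e·E_h/ℏ = 6.67e-3 A

6.67e-3 A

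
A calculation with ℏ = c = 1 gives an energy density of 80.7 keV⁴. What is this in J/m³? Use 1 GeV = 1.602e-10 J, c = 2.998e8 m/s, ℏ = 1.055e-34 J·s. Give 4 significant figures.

1.680e15 J/m³

[E]/[L]³ = [E]⁴/(ℏc)³; restore (ℏc)⁻³.
1 GeV⁴ → 1/(ℏc)³ × (1 GeV in J)⁴ = 2.082e37 J/m³.
Convert the energy scale: 80.7 keV⁴ = 8.07e-23 GeV⁴.
Result: 8.07e-23 × 2.082e37 = 1.680e15 J/m³.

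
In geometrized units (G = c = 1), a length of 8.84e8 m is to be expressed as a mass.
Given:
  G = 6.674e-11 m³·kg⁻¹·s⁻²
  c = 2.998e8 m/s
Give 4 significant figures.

Length → mass via c²/G.
8.84e8 m × (c²/G) = 1.190e36 kg

1.190e36 kg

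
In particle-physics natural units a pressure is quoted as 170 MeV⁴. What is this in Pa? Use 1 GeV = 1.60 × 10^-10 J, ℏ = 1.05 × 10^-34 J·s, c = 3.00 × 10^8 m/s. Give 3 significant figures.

3.56 × 10^27 Pa

Pressure is [E]/[L]³ = [E]⁴/(ℏc)³.
1 GeV⁴ → 1/(ℏc)³ × (1 GeV in J)⁴ = 2.10 × 10^37 Pa.
Convert the energy scale: 170 MeV⁴ = 1.70 × 10^-10 GeV⁴.
Result: 1.70 × 10^-10 × 2.10 × 10^37 = 3.56 × 10^27 Pa.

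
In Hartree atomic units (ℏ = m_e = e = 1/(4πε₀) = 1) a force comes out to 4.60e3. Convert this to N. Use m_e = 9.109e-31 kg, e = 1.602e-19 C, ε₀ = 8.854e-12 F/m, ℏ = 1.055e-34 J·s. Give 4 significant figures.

One atomic unit of force: F_au = E_h/a₀ = m_e²e⁶/((4πε₀)³ℏ⁴) = 8.220e-8 N.
4.60e3 × 8.220e-8 N = 3.781e-4 N

3.781e-4 N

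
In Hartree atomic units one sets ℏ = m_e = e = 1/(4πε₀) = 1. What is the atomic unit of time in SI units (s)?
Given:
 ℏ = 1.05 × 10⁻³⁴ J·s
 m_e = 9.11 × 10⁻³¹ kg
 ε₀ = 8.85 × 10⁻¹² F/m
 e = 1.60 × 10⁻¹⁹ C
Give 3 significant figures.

2.40 × 10⁻¹⁷ s

τ_au = (4πε₀)²ℏ³/(m_e e⁴)
E_h = 4.38 × 10⁻¹⁸ J
ℏ/E_h = 2.40 × 10⁻¹⁷ s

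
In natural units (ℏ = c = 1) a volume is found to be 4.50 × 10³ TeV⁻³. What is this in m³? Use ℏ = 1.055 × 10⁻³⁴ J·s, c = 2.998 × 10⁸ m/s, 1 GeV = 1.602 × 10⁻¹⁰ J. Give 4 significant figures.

Volume is [L]³ = [E]⁻³·(ℏc)³.
1 GeV⁻³ → (ℏc)³ × (1 GeV in J)⁻³ = 7.696 × 10⁻⁴⁸ m³.
Convert the energy scale: 4.50 × 10³ TeV⁻³ = 4.50 × 10⁻⁶ GeV⁻³.
Result: 4.50 × 10⁻⁶ × 7.696 × 10⁻⁴⁸ = 3.463 × 10⁻⁵³ m³.

3.463 × 10⁻⁵³ m³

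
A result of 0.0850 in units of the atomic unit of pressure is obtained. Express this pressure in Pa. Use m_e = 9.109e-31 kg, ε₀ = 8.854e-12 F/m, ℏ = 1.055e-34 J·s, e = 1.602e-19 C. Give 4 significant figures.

One atomic unit of pressure: P_au = E_h/a₀³ = m_e⁴e¹⁰/((4πε₀)⁵ℏ⁸) = 2.929e13 Pa.
0.0850 × 2.929e13 Pa = 2.490e12 Pa

2.490e12 Pa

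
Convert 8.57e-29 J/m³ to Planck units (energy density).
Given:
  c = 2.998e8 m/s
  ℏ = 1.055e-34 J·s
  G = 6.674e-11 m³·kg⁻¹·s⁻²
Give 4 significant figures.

1.850e-142

Planck energy density: u_P = c⁷/(ℏG²) = 4.632e113 J/m³.
8.57e-29 / 4.632e113 = 1.850e-142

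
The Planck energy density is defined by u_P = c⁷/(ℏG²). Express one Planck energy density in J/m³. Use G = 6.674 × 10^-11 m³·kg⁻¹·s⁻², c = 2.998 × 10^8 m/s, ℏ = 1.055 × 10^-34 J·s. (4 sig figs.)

u_P = c⁷/(ℏG²)
  = 2.177 × 10^59 / 4.699 × 10^-55
  = 4.632 × 10^113 J/m³

4.632 × 10^113 J/m³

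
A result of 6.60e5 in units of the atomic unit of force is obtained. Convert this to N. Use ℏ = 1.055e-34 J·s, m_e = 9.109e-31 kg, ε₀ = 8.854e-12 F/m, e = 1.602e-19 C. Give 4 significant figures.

One atomic unit of force: F_au = E_h/a₀ = m_e²e⁶/((4πε₀)³ℏ⁴) = 8.220e-8 N.
6.60e5 × 8.220e-8 N = 0.05425 N

0.05425 N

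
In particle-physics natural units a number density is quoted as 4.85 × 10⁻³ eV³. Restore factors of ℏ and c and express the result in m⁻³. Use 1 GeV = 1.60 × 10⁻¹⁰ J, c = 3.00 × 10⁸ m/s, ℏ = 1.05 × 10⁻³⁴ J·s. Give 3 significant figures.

Number density is [L]⁻³ = [E]³/(ℏc)³.
1 GeV³ → 1/(ℏc)³ × (1 GeV in J)³ = 1.31 × 10⁴⁷ m⁻³.
Convert the energy scale: 4.85 × 10⁻³ eV³ = 4.85 × 10⁻³⁰ GeV³.
Result: 4.85 × 10⁻³⁰ × 1.31 × 10⁴⁷ = 6.36 × 10¹⁷ m⁻³.

6.36 × 10¹⁷ m⁻³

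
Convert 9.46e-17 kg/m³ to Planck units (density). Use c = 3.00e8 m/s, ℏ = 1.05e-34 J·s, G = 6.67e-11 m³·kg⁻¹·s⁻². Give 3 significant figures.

1.82e-113

Planck density: ρ_P = c⁵/(ℏG²) = 5.20e96 kg/m³.
9.46e-17 / 5.20e96 = 1.82e-113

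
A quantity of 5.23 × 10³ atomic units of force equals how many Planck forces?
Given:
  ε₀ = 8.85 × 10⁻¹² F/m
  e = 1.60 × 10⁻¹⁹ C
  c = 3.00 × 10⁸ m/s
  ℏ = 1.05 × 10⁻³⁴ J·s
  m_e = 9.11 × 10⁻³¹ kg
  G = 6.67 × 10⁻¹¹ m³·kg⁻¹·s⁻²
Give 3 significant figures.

atomic unit of force: F_au = E_h/a₀ = m_e²e⁶/((4πε₀)³ℏ⁴) = 8.33 × 10⁻⁸ N
Planck force: F_P = c⁴/G = 1.21 × 10⁴⁴ N
5.23 × 10³ × 8.33 × 10⁻⁸ / 1.21 × 10⁴⁴ = 3.59 × 10⁻⁴⁸

3.59 × 10⁻⁴⁸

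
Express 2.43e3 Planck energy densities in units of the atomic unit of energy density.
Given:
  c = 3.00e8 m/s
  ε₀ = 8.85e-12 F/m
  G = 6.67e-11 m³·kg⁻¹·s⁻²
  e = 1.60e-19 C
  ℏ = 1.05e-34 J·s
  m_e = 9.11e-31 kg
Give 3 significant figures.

3.78e103

Planck energy density: u_P = c⁷/(ℏG²) = 4.68e113 J/m³
atomic unit of energy density: u_au = E_h/a₀³ = m_e⁴e¹⁰/((4πε₀)⁵ℏ⁸) = 3.01e13 J/m³
2.43e3 × 4.68e113 / 3.01e13 = 3.78e103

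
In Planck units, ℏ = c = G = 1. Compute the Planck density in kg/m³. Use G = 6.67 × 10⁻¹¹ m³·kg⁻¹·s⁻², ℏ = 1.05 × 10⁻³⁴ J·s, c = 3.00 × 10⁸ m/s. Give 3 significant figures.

5.20 × 10⁹⁶ kg/m³

From ℏ = c = G = 1 the density scale is ρ_P = c⁵/(ℏG²).
  = 2.43 × 10⁴² / 4.67 × 10⁻⁵⁵
  = 5.20 × 10⁹⁶ kg/m³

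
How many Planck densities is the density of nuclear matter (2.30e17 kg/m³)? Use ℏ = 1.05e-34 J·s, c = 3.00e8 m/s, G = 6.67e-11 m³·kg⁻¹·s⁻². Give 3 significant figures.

4.42e-80

Planck density: ρ_P = c⁵/(ℏG²) = 5.20e96 kg/m³.
2.30e17 / 5.20e96 = 4.42e-80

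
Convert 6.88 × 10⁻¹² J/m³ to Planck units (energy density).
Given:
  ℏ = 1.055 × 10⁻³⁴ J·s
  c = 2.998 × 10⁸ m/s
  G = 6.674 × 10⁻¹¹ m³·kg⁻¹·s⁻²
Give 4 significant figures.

Planck energy density: u_P = c⁷/(ℏG²) = 4.632 × 10¹¹³ J/m³.
6.88 × 10⁻¹² / 4.632 × 10¹¹³ = 1.485 × 10⁻¹²⁵

1.485 × 10⁻¹²⁵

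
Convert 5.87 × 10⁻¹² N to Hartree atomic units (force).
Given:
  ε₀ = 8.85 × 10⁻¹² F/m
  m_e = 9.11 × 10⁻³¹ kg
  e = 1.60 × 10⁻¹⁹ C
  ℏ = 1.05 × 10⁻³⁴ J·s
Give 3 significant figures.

7.05 × 10⁻⁵

atomic unit of force: F_au = E_h/a₀ = m_e²e⁶/((4πε₀)³ℏ⁴) = 8.33 × 10⁻⁸ N.
5.87 × 10⁻¹² / 8.33 × 10⁻⁸ = 7.05 × 10⁻⁵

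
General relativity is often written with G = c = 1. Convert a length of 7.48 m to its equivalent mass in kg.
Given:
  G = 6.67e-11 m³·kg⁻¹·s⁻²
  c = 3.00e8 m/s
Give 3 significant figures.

Length → mass via c²/G.
7.48 m × (c²/G) = 1.01e28 kg

1.01e28 kg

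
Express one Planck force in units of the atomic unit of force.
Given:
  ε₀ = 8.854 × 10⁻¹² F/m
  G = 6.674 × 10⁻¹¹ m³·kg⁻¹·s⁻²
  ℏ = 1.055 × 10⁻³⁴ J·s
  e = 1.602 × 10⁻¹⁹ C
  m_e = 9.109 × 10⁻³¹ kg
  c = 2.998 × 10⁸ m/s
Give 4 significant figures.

1.473 × 10⁵¹

Planck force: F_P = c⁴/G = 1.210 × 10⁴⁴ N
atomic unit of force: F_au = E_h/a₀ = m_e²e⁶/((4πε₀)³ℏ⁴) = 8.220 × 10⁻⁸ N
ratio = 1.210 × 10⁴⁴ / 8.220 × 10⁻⁸ = 1.473 × 10⁵¹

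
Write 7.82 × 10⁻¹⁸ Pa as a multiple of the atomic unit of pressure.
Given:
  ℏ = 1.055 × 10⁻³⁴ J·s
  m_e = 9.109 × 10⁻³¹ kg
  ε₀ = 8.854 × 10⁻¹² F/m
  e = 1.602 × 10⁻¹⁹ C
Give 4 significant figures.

atomic unit of pressure: P_au = E_h/a₀³ = m_e⁴e¹⁰/((4πε₀)⁵ℏ⁸) = 2.929 × 10¹³ Pa.
7.82 × 10⁻¹⁸ / 2.929 × 10¹³ = 2.670 × 10⁻³¹

2.670 × 10⁻³¹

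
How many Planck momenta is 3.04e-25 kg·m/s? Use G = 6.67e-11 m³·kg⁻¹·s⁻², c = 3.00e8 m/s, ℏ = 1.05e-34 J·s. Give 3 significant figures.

4.66e-26

Planck momentum: p_P = √(ℏc³/G) = 6.52 kg·m/s.
3.04e-25 / 6.52 = 4.66e-26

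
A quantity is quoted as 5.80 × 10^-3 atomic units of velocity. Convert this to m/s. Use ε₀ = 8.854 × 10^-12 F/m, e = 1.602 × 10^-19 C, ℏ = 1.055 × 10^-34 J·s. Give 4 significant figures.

One atomic unit of velocity: v_au = e²/(4πε₀ℏ) = 2.186 × 10^6 m/s.
5.80 × 10^-3 × 2.186 × 10^6 m/s = 1.268 × 10^4 m/s

1.268 × 10^4 m/s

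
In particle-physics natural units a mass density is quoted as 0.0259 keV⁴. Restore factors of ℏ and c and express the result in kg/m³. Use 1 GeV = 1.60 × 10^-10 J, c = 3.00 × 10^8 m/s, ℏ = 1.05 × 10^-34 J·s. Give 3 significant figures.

Mass density is [E]/(c²[L]³) = [E]⁴/(ℏ³c⁵).
1 GeV⁴ → 1/(ℏ³c⁵) × (1 GeV in J)⁴ = 2.33 × 10^20 kg/m³.
Convert the energy scale: 0.0259 keV⁴ = 2.59 × 10^-26 GeV⁴.
Result: 2.59 × 10^-26 × 2.33 × 10^20 = 6.03 × 10^-6 kg/m³.

6.03 × 10^-6 kg/m³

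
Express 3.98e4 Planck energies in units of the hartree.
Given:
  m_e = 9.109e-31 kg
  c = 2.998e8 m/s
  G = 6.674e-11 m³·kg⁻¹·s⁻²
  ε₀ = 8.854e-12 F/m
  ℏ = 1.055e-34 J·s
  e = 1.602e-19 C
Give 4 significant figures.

1.788e31

Planck energy: E_P = √(ℏc⁵/G) = 1.957e9 J
hartree: E_h = m_e e⁴/(4πε₀ℏ)² = 4.354e-18 J
3.98e4 × 1.957e9 / 4.354e-18 = 1.788e31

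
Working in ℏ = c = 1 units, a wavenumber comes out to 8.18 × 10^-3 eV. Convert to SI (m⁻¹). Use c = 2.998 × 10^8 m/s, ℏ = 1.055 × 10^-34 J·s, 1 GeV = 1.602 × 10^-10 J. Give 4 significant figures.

Inverse length is [E]/(ℏc).
1 GeV → 1/(ℏc) × (1 GeV in J) = 5.065 × 10^15 m⁻¹.
Convert the energy scale: 8.18 × 10^-3 eV = 8.18 × 10^-12 GeV.
Result: 8.18 × 10^-12 × 5.065 × 10^15 = 4.143 × 10^4 m⁻¹.

4.143 × 10^4 m⁻¹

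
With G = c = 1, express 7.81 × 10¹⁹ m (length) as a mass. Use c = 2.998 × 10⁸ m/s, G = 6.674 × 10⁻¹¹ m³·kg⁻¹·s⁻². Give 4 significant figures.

Length → mass via c²/G.
7.81 × 10¹⁹ m × (c²/G) = 1.052 × 10⁴⁷ kg

1.052 × 10⁴⁷ kg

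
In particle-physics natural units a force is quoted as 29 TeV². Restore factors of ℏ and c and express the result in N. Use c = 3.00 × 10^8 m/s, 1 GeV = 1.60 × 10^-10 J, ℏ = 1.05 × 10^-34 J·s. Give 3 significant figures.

Force is [E]/[L] = [E]²/(ℏc); restore (ℏc)⁻¹.
1 GeV² → 1/(ℏc) × (1 GeV in J)² = 8.13 × 10^5 N.
Convert the energy scale: 29 TeV² = 2.90 × 10^7 GeV².
Result: 2.90 × 10^7 × 8.13 × 10^5 = 2.36 × 10^13 N.

2.36 × 10^13 N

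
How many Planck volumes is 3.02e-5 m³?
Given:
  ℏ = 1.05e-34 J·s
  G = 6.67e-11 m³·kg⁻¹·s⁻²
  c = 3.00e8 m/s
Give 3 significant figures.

Planck volume: V_P = (ℏG/c³)^(3/2) = 4.18e-105 m³.
3.02e-5 / 4.18e-105 = 7.23e99

7.23e99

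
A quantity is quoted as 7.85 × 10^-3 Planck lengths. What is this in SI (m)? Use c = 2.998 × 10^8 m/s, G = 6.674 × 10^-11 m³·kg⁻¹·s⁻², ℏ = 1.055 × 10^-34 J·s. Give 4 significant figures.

One Planck length: ℓ_P = √(ℏG/c³) = 1.616 × 10^-35 m.
7.85 × 10^-3 × 1.616 × 10^-35 m = 1.269 × 10^-37 m

1.269 × 10^-37 m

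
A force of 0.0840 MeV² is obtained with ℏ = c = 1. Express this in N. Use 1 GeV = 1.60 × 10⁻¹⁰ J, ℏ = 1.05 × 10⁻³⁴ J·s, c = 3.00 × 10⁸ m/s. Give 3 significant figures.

Force is [E]/[L] = [E]²/(ℏc); restore (ℏc)⁻¹.
1 GeV² → 1/(ℏc) × (1 GeV in J)² = 8.13 × 10⁵ N.
Convert the energy scale: 0.0840 MeV² = 8.40 × 10⁻⁸ GeV².
Result: 8.40 × 10⁻⁸ × 8.13 × 10⁵ = 0.0683 N.

0.0683 N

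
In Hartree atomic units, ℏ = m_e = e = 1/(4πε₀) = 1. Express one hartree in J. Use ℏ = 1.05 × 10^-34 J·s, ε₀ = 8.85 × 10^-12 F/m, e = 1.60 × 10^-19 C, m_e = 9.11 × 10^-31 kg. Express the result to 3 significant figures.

From ℏ = m_e = e = 1/(4πε₀) = 1 the energy scale is E_h = m_e e⁴/(4πε₀ℏ)².
  = 5.97 × 10^-106 / 1.36 × 10^-88
  = 4.38 × 10^-18 J

4.38 × 10^-18 J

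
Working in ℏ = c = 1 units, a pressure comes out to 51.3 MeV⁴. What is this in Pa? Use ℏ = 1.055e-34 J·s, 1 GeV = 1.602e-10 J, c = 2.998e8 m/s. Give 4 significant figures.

1.068e27 Pa

Pressure is [E]/[L]³ = [E]⁴/(ℏc)³.
1 GeV⁴ → 1/(ℏc)³ × (1 GeV in J)⁴ = 2.082e37 Pa.
Convert the energy scale: 51.3 MeV⁴ = 5.13e-11 GeV⁴.
Result: 5.13e-11 × 2.082e37 = 1.068e27 Pa.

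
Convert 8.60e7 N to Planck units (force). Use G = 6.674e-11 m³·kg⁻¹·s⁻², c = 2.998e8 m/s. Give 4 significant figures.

7.105e-37

Planck force: F_P = c⁴/G = 1.210e44 N.
8.60e7 / 1.210e44 = 7.105e-37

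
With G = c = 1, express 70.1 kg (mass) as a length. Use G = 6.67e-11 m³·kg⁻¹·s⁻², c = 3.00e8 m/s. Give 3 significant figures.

5.20e-26 m

In G = c = 1 units mass has dimensions of length; the conversion factor is G/c².
70.1 kg × (G/c²) = 5.20e-26 m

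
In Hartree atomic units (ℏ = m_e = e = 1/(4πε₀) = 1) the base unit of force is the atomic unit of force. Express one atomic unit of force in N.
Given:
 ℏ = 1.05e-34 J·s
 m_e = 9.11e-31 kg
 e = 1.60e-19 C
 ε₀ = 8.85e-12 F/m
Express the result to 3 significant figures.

F_au = E_h/a₀ = m_e²e⁶/((4πε₀)³ℏ⁴)
E_h = 4.38e-18 J
a₀ = 5.26e-11 m
E_h/a₀ = 8.33e-8 N

8.33e-8 N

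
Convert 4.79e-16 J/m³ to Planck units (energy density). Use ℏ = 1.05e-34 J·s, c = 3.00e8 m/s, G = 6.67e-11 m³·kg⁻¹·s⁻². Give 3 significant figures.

1.02e-129

Planck energy density: u_P = c⁷/(ℏG²) = 4.68e113 J/m³.
4.79e-16 / 4.68e113 = 1.02e-129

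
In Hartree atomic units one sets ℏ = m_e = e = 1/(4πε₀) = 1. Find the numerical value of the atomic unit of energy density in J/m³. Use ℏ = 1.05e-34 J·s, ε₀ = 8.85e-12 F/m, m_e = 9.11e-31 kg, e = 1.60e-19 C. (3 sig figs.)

3.01e13 J/m³

u_au = E_h/a₀³ = m_e⁴e¹⁰/((4πε₀)⁵ℏ⁸)
E_h = 4.38e-18 J
a₀ = 5.26e-11 m
E_h/a₀³ = 3.01e13 J/m³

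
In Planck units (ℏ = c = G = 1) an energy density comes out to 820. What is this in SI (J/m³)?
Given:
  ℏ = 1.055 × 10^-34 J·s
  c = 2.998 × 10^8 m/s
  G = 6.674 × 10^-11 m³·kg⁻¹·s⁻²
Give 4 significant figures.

3.798 × 10^116 J/m³

One Planck energy density: u_P = c⁷/(ℏG²) = 4.632 × 10^113 J/m³.
820 × 4.632 × 10^113 J/m³ = 3.798 × 10^116 J/m³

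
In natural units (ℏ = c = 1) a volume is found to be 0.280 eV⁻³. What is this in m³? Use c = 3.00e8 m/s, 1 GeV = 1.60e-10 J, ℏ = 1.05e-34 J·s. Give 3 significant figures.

Volume is [L]³ = [E]⁻³·(ℏc)³.
1 GeV⁻³ → (ℏc)³ × (1 GeV in J)⁻³ = 7.63e-48 m³.
Convert the energy scale: 0.280 eV⁻³ = 2.80e26 GeV⁻³.
Result: 2.80e26 × 7.63e-48 = 2.14e-21 m³.

2.14e-21 m³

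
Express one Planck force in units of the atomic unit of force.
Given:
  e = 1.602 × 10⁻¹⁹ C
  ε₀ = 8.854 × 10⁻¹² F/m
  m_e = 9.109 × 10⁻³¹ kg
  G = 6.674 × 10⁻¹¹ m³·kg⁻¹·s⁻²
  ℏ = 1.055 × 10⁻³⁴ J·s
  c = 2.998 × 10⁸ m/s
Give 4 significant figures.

Planck force: F_P = c⁴/G = 1.210 × 10⁴⁴ N
atomic unit of force: F_au = E_h/a₀ = m_e²e⁶/((4πε₀)³ℏ⁴) = 8.220 × 10⁻⁸ N
ratio = 1.210 × 10⁴⁴ / 8.220 × 10⁻⁸ = 1.473 × 10⁵¹

1.473 × 10⁵¹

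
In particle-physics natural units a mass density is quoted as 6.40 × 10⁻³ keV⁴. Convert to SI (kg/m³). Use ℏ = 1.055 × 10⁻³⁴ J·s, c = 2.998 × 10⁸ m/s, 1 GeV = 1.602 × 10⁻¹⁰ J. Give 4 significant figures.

Mass density is [E]/(c²[L]³) = [E]⁴/(ℏ³c⁵).
1 GeV⁴ → 1/(ℏ³c⁵) × (1 GeV in J)⁴ = 2.316 × 10²⁰ kg/m³.
Convert the energy scale: 6.40 × 10⁻³ keV⁴ = 6.40 × 10⁻²⁷ GeV⁴.
Result: 6.40 × 10⁻²⁷ × 2.316 × 10²⁰ = 1.482 × 10⁻⁶ kg/m³.

1.482 × 10⁻⁶ kg/m³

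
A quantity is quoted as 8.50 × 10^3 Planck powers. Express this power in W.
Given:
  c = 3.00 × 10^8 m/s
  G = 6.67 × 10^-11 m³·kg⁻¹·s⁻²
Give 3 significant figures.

3.10 × 10^56 W

One Planck power: P_P = c⁵/G = 3.64 × 10^52 W.
8.50 × 10^3 × 3.64 × 10^52 W = 3.10 × 10^56 W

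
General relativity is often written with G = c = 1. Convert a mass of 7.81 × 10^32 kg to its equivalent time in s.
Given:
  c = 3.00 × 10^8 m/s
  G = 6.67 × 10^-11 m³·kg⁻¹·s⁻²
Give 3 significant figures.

Mass → time via G/c³.
7.81 × 10^32 kg × (G/c³) = 1.93 × 10^-3 s

1.93 × 10^-3 s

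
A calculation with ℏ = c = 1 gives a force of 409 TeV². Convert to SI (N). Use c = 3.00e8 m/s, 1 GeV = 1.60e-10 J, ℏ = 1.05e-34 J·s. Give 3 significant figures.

Force is [E]/[L] = [E]²/(ℏc); restore (ℏc)⁻¹.
1 GeV² → 1/(ℏc) × (1 GeV in J)² = 8.13e5 N.
Convert the energy scale: 409 TeV² = 4.09e8 GeV².
Result: 4.09e8 × 8.13e5 = 3.32e14 N.

3.32e14 N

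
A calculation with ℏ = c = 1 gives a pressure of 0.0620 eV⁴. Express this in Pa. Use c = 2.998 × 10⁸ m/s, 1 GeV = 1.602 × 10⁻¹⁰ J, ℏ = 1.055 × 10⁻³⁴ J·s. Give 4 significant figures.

1.291 Pa

Pressure is [E]/[L]³ = [E]⁴/(ℏc)³.
1 GeV⁴ → 1/(ℏc)³ × (1 GeV in J)⁴ = 2.082 × 10³⁷ Pa.
Convert the energy scale: 0.0620 eV⁴ = 6.20 × 10⁻³⁸ GeV⁴.
Result: 6.20 × 10⁻³⁸ × 2.082 × 10³⁷ = 1.291 Pa.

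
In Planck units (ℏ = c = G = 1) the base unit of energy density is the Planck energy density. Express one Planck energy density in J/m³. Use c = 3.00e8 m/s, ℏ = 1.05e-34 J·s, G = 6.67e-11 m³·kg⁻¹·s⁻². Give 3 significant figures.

4.68e113 J/m³

u_P = c⁷/(ℏG²)
  = 2.19e59 / 4.67e-55
  = 4.68e113 J/m³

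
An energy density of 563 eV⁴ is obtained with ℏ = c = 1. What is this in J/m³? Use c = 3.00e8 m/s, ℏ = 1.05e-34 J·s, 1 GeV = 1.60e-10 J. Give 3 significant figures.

[E]/[L]³ = [E]⁴/(ℏc)³; restore (ℏc)⁻³.
1 GeV⁴ → 1/(ℏc)³ × (1 GeV in J)⁴ = 2.10e37 J/m³.
Convert the energy scale: 563 eV⁴ = 5.63e-34 GeV⁴.
Result: 5.63e-34 × 2.10e37 = 1.18e4 J/m³.

1.18e4 J/m³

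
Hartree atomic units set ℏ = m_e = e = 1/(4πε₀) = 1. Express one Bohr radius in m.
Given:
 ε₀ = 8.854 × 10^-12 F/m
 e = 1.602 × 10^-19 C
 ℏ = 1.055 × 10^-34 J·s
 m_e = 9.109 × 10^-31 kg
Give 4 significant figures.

5.297 × 10^-11 m

From ℏ = m_e = e = 1/(4πε₀) = 1 the length scale is a₀ = 4πε₀ℏ²/(m_e e²).
  = 1.238 × 10^-78 / 2.338 × 10^-68
  = 5.297 × 10^-11 m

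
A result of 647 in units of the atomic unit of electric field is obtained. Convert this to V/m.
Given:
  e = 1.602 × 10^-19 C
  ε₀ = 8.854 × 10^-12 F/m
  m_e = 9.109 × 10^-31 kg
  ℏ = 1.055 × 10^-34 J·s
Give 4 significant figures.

One atomic unit of electric field: E_au = E_h/(e a₀) = m_e²e⁵/((4πε₀)³ℏ⁴) = 5.131 × 10^11 V/m.
647 × 5.131 × 10^11 V/m = 3.320 × 10^14 V/m

3.320 × 10^14 V/m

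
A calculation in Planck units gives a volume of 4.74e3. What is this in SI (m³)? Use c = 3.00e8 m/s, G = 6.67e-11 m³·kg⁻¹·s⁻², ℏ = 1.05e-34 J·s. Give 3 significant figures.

One Planck volume: V_P = (ℏG/c³)^(3/2) = 4.18e-105 m³.
4.74e3 × 4.18e-105 m³ = 1.98e-101 m³

1.98e-101 m³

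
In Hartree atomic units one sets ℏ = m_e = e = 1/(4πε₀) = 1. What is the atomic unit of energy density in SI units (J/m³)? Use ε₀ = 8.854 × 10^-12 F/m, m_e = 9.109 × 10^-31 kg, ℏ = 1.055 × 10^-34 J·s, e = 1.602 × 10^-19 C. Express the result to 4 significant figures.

u_au = E_h/a₀³ = m_e⁴e¹⁰/((4πε₀)⁵ℏ⁸)
E_h = 4.354 × 10^-18 J
a₀ = 5.297 × 10^-11 m
E_h/a₀³ = 2.929 × 10^13 J/m³

2.929 × 10^13 J/m³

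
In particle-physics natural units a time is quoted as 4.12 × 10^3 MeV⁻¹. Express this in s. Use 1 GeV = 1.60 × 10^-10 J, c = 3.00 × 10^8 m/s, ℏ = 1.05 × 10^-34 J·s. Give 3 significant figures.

A time is [E]⁻¹ in ℏ=c=1; restore one factor of ℏ.
1 GeV⁻¹ → ℏ × (1 GeV in J)⁻¹ = 6.56 × 10^-25 s.
Convert the energy scale: 4.12 × 10^3 MeV⁻¹ = 4.12 × 10^6 GeV⁻¹.
Result: 4.12 × 10^6 × 6.56 × 10^-25 = 2.70 × 10^-18 s.

2.70 × 10^-18 s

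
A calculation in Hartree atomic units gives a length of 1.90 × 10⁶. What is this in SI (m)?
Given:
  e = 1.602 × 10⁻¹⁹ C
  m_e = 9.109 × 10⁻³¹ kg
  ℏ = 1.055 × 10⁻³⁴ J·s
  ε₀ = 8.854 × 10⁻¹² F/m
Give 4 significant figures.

1.006 × 10⁻⁴ m

One Bohr radius: a₀ = 4πε₀ℏ²/(m_e e²) = 5.297 × 10⁻¹¹ m.
1.90 × 10⁶ × 5.297 × 10⁻¹¹ m = 1.006 × 10⁻⁴ m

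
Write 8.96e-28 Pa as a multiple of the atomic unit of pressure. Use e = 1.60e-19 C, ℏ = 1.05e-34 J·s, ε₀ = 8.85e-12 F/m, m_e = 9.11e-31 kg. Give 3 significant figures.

2.97e-41

atomic unit of pressure: P_au = E_h/a₀³ = m_e⁴e¹⁰/((4πε₀)⁵ℏ⁸) = 3.01e13 Pa.
8.96e-28 / 3.01e13 = 2.97e-41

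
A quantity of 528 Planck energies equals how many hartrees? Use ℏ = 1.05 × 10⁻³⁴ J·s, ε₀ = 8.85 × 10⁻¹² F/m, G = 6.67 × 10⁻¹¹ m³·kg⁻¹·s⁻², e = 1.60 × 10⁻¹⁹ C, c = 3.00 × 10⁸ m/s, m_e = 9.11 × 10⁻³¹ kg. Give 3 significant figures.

Planck energy: E_P = √(ℏc⁵/G) = 1.96 × 10⁹ J
hartree: E_h = m_e e⁴/(4πε₀ℏ)² = 4.38 × 10⁻¹⁸ J
528 × 1.96 × 10⁹ / 4.38 × 10⁻¹⁸ = 2.36 × 10²⁹

2.36 × 10²⁹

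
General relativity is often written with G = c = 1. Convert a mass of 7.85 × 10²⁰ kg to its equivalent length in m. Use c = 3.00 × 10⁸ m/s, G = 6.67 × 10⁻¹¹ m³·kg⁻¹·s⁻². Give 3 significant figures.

5.82 × 10⁻⁷ m

In G = c = 1 units mass has dimensions of length; the conversion factor is G/c².
7.85 × 10²⁰ kg × (G/c²) = 5.82 × 10⁻⁷ m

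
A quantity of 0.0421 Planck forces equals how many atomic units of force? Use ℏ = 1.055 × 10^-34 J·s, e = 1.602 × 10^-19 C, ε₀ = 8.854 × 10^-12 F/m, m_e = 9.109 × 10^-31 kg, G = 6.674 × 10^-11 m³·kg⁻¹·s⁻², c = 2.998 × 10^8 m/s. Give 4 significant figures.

Planck force: F_P = c⁴/G = 1.210 × 10^44 N
atomic unit of force: F_au = E_h/a₀ = m_e²e⁶/((4πε₀)³ℏ⁴) = 8.220 × 10^-8 N
0.0421 × 1.210 × 10^44 / 8.220 × 10^-8 = 6.200 × 10^49

6.200 × 10^49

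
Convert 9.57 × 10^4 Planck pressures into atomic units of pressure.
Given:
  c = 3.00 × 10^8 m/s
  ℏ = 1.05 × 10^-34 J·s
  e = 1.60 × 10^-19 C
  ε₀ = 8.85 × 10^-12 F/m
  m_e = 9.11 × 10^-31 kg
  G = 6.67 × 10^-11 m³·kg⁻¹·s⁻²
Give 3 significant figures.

1.49 × 10^105

Planck pressure: p_P = c⁷/(ℏG²) = 4.68 × 10^113 Pa
atomic unit of pressure: P_au = E_h/a₀³ = m_e⁴e¹⁰/((4πε₀)⁵ℏ⁸) = 3.01 × 10^13 Pa
9.57 × 10^4 × 4.68 × 10^113 / 3.01 × 10^13 = 1.49 × 10^105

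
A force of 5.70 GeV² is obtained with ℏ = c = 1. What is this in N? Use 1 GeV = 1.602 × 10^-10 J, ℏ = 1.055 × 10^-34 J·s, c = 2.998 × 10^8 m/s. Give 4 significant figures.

4.625 × 10^6 N

Force is [E]/[L] = [E]²/(ℏc); restore (ℏc)⁻¹.
1 GeV² → 1/(ℏc) × (1 GeV in J)² = 8.114 × 10^5 N.
Result: 5.70 × 8.114 × 10^5 = 4.625 × 10^6 N.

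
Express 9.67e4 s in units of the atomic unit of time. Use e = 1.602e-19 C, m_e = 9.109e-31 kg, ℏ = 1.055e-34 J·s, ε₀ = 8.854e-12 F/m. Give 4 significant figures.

atomic unit of time: τ_au = (4πε₀)²ℏ³/(m_e e⁴) = 2.423e-17 s.
9.67e4 / 2.423e-17 = 3.991e21

3.991e21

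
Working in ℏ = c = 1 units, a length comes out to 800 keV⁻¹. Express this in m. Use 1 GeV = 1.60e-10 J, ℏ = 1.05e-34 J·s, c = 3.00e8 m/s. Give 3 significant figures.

1.58e-7 m

A length is [E]⁻¹ in ℏ=c=1; restore one factor of ℏc.
1 GeV⁻¹ → ℏc × (1 GeV in J)⁻¹ = 1.97e-16 m.
Convert the energy scale: 800 keV⁻¹ = 8.00e8 GeV⁻¹.
Result: 8.00e8 × 1.97e-16 = 1.58e-7 m.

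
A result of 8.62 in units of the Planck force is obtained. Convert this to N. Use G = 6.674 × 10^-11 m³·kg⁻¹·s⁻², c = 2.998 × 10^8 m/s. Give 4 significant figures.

1.043 × 10^45 N

One Planck force: F_P = c⁴/G = 1.210 × 10^44 N.
8.62 × 1.210 × 10^44 N = 1.043 × 10^45 N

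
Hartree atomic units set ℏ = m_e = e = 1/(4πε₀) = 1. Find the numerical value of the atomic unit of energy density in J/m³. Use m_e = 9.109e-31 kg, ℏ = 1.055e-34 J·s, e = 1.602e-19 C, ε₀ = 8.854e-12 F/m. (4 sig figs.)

2.929e13 J/m³

From ℏ = m_e = e = 1/(4πε₀) = 1 the energy density scale is u_au = E_h/a₀³ = m_e⁴e¹⁰/((4πε₀)⁵ℏ⁸).
E_h = 4.354e-18 J
a₀ = 5.297e-11 m
E_h/a₀³ = 2.929e13 J/m³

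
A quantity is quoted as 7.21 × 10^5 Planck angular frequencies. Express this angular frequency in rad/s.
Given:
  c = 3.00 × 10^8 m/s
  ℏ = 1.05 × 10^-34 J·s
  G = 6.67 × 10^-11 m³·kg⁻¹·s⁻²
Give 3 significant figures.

1.34 × 10^49 rad/s

One Planck angular frequency: ω_P = √(c⁵/(ℏG)) = 1.86 × 10^43 rad/s.
7.21 × 10^5 × 1.86 × 10^43 rad/s = 1.34 × 10^49 rad/s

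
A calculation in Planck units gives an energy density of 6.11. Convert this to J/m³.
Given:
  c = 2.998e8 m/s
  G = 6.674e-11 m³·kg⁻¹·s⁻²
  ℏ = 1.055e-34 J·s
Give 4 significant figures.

2.830e114 J/m³

One Planck energy density: u_P = c⁷/(ℏG²) = 4.632e113 J/m³.
6.11 × 4.632e113 J/m³ = 2.830e114 J/m³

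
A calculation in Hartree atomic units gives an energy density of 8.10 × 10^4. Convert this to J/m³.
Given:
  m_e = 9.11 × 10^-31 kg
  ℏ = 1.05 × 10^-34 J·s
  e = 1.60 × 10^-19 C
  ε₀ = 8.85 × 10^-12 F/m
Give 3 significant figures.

One atomic unit of energy density: u_au = E_h/a₀³ = m_e⁴e¹⁰/((4πε₀)⁵ℏ⁸) = 3.01 × 10^13 J/m³.
8.10 × 10^4 × 3.01 × 10^13 J/m³ = 2.44 × 10^18 J/m³

2.44 × 10^18 J/m³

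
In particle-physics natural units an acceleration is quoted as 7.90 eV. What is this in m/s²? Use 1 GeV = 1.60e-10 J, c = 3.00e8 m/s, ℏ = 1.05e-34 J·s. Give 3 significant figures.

3.61e24 m/s²

Acceleration is [L]/[T]² = c·[E]/ℏ.
1 GeV → c/ℏ × (1 GeV in J) = 4.57e32 m/s².
Convert the energy scale: 7.90 eV = 7.90e-9 GeV.
Result: 7.90e-9 × 4.57e32 = 3.61e24 m/s².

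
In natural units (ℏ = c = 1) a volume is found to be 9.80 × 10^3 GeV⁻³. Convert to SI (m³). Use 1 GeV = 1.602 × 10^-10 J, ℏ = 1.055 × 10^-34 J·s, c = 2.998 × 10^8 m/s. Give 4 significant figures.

7.542 × 10^-44 m³

Volume is [L]³ = [E]⁻³·(ℏc)³.
1 GeV⁻³ → (ℏc)³ × (1 GeV in J)⁻³ = 7.696 × 10^-48 m³.
Result: 9.80 × 10^3 × 7.696 × 10^-48 = 7.542 × 10^-44 m³.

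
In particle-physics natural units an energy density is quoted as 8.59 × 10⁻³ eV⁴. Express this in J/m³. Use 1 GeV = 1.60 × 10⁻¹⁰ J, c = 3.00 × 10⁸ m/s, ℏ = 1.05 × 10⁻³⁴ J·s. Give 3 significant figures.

[E]/[L]³ = [E]⁴/(ℏc)³; restore (ℏc)⁻³.
1 GeV⁴ → 1/(ℏc)³ × (1 GeV in J)⁴ = 2.10 × 10³⁷ J/m³.
Convert the energy scale: 8.59 × 10⁻³ eV⁴ = 8.59 × 10⁻³⁹ GeV⁴.
Result: 8.59 × 10⁻³⁹ × 2.10 × 10³⁷ = 0.180 J/m³.

0.180 J/m³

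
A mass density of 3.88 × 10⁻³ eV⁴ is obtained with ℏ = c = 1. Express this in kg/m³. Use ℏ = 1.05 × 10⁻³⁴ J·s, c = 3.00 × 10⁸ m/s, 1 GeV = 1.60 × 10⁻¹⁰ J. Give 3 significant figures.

9.04 × 10⁻¹⁹ kg/m³

Mass density is [E]/(c²[L]³) = [E]⁴/(ℏ³c⁵).
1 GeV⁴ → 1/(ℏ³c⁵) × (1 GeV in J)⁴ = 2.33 × 10²⁰ kg/m³.
Convert the energy scale: 3.88 × 10⁻³ eV⁴ = 3.88 × 10⁻³⁹ GeV⁴.
Result: 3.88 × 10⁻³⁹ × 2.33 × 10²⁰ = 9.04 × 10⁻¹⁹ kg/m³.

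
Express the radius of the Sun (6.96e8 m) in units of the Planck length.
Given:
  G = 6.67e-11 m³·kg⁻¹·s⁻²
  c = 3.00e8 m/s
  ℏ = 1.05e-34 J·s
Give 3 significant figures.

Planck length: ℓ_P = √(ℏG/c³) = 1.61e-35 m.
6.96e8 / 1.61e-35 = 4.32e43

4.32e43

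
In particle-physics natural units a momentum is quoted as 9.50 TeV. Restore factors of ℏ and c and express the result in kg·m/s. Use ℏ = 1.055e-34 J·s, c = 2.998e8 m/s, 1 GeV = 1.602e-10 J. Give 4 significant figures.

5.076e-15 kg·m/s

Momentum is [E]/c; divide by c.
1 GeV → 1/c × (1 GeV in J) = 5.344e-19 kg·m/s.
Convert the energy scale: 9.50 TeV = 9.50e3 GeV.
Result: 9.50e3 × 5.344e-19 = 5.076e-15 kg·m/s.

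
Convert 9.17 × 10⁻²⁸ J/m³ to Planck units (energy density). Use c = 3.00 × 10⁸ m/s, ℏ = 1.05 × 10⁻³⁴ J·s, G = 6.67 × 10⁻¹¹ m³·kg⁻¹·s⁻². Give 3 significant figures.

1.96 × 10⁻¹⁴¹

Planck energy density: u_P = c⁷/(ℏG²) = 4.68 × 10¹¹³ J/m³.
9.17 × 10⁻²⁸ / 4.68 × 10¹¹³ = 1.96 × 10⁻¹⁴¹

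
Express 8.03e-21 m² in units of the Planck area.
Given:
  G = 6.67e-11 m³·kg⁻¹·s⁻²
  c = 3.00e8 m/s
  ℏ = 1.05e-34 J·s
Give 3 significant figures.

Planck area: A_P = ℏG/c³ = 2.59e-70 m².
8.03e-21 / 2.59e-70 = 3.10e49

3.10e49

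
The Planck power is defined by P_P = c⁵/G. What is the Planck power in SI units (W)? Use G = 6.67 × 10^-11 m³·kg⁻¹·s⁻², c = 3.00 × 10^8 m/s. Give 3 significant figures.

P_P = c⁵/G
  = 2.43 × 10^42 / 6.67 × 10^-11
  = 3.64 × 10^52 W

3.64 × 10^52 W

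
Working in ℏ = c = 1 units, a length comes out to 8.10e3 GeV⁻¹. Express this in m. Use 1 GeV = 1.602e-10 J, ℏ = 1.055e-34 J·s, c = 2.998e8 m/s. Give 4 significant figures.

1.599e-12 m

A length is [E]⁻¹ in ℏ=c=1; restore one factor of ℏc.
1 GeV⁻¹ → ℏc × (1 GeV in J)⁻¹ = 1.974e-16 m.
Result: 8.10e3 × 1.974e-16 = 1.599e-12 m.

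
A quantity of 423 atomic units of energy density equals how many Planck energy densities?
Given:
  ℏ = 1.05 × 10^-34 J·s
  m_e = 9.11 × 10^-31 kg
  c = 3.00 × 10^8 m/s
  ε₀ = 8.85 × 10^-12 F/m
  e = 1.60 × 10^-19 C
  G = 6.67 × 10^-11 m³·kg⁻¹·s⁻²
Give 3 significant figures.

2.72 × 10^-98

atomic unit of energy density: u_au = E_h/a₀³ = m_e⁴e¹⁰/((4πε₀)⁵ℏ⁸) = 3.01 × 10^13 J/m³
Planck energy density: u_P = c⁷/(ℏG²) = 4.68 × 10^113 J/m³
423 × 3.01 × 10^13 / 4.68 × 10^113 = 2.72 × 10^-98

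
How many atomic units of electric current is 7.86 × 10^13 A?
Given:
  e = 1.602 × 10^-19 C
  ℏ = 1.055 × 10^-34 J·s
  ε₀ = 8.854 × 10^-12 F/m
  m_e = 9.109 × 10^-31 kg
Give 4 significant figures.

1.189 × 10^16

atomic unit of electric current: I_au = e E_h/ℏ = m_e e⁵/((4πε₀)²ℏ³) = 6.612 × 10^-3 A.
7.86 × 10^13 / 6.612 × 10^-3 = 1.189 × 10^16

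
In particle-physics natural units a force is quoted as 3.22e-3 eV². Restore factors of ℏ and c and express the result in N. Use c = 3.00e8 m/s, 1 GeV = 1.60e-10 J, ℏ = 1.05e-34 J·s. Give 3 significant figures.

Force is [E]/[L] = [E]²/(ℏc); restore (ℏc)⁻¹.
1 GeV² → 1/(ℏc) × (1 GeV in J)² = 8.13e5 N.
Convert the energy scale: 3.22e-3 eV² = 3.22e-21 GeV².
Result: 3.22e-21 × 8.13e5 = 2.62e-15 N.

2.62e-15 N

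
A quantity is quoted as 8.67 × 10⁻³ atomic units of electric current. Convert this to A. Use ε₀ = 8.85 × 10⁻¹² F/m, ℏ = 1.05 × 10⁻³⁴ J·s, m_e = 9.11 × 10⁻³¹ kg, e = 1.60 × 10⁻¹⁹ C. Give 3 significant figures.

One atomic unit of electric current: I_au = e E_h/ℏ = m_e e⁵/((4πε₀)²ℏ³) = 6.67 × 10⁻³ A.
8.67 × 10⁻³ × 6.67 × 10⁻³ A = 5.78 × 10⁻⁵ A

5.78 × 10⁻⁵ A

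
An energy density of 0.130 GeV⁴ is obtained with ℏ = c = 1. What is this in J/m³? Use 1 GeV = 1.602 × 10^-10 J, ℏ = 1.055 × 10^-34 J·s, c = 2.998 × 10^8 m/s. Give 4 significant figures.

[E]/[L]³ = [E]⁴/(ℏc)³; restore (ℏc)⁻³.
1 GeV⁴ → 1/(ℏc)³ × (1 GeV in J)⁴ = 2.082 × 10^37 J/m³.
Result: 0.130 × 2.082 × 10^37 = 2.706 × 10^36 J/m³.

2.706 × 10^36 J/m³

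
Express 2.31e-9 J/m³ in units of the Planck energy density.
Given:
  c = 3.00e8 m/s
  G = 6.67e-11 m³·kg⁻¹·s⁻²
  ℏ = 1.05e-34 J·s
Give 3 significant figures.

4.93e-123

Planck energy density: u_P = c⁷/(ℏG²) = 4.68e113 J/m³.
2.31e-9 / 4.68e113 = 4.93e-123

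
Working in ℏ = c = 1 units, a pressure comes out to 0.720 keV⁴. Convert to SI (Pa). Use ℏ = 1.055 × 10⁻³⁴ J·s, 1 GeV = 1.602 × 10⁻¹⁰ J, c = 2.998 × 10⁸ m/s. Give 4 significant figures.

1.499 × 10¹³ Pa

Pressure is [E]/[L]³ = [E]⁴/(ℏc)³.
1 GeV⁴ → 1/(ℏc)³ × (1 GeV in J)⁴ = 2.082 × 10³⁷ Pa.
Convert the energy scale: 0.720 keV⁴ = 7.20 × 10⁻²⁵ GeV⁴.
Result: 7.20 × 10⁻²⁵ × 2.082 × 10³⁷ = 1.499 × 10¹³ Pa.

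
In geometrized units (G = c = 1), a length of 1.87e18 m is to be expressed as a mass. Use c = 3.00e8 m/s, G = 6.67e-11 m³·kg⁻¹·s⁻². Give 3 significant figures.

Length → mass via c²/G.
1.87e18 m × (c²/G) = 2.52e45 kg

2.52e45 kg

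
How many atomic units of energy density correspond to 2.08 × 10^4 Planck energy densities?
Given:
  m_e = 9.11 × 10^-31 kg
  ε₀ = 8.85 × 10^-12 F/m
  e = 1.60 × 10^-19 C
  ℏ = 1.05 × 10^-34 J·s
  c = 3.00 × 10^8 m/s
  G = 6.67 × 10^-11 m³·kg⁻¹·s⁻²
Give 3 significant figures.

3.23 × 10^104

Planck energy density: u_P = c⁷/(ℏG²) = 4.68 × 10^113 J/m³
atomic unit of energy density: u_au = E_h/a₀³ = m_e⁴e¹⁰/((4πε₀)⁵ℏ⁸) = 3.01 × 10^13 J/m³
2.08 × 10^4 × 4.68 × 10^113 / 3.01 × 10^13 = 3.23 × 10^104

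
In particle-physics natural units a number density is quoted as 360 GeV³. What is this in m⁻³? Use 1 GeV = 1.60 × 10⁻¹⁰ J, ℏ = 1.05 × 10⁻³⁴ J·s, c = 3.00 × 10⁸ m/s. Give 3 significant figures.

Number density is [L]⁻³ = [E]³/(ℏc)³.
1 GeV³ → 1/(ℏc)³ × (1 GeV in J)³ = 1.31 × 10⁴⁷ m⁻³.
Result: 360 × 1.31 × 10⁴⁷ = 4.72 × 10⁴⁹ m⁻³.

4.72 × 10⁴⁹ m⁻³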